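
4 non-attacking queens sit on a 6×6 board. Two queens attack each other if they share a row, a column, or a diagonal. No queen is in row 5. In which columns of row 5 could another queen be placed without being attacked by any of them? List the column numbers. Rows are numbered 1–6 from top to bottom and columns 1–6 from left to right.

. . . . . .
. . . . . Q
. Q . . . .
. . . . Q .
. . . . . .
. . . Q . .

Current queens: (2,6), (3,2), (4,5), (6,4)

columns 1

(2,6) attacks row 5 at column 6 and diagonals 3.
(3,2) attacks row 5 at column 2 and diagonals 4.
(4,5) attacks row 5 at column 5 and diagonals 4, 6.
(6,4) attacks row 5 at column 4 and diagonals 3, 5.
Attacked columns: {2, 3, 4, 5, 6}. Safe: {1}.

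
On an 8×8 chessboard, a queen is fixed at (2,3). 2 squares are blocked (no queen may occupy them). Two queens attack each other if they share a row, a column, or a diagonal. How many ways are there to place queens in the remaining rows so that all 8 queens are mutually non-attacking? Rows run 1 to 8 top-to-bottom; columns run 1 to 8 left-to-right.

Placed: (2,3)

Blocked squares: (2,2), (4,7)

Branch on row 1: col 1 → 0; col 5 → 2; col 6 → 6; col 7 → 2; col 8 → 1.
Sum: 0 + 2 + 6 + 2 + 1 = 11.

11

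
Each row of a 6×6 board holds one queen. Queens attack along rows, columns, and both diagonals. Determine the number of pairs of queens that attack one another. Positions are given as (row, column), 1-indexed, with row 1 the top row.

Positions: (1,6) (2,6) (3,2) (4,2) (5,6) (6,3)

Same column: (1,6)–(2,6) (column 6); (1,6)–(5,6) (column 6); (2,6)–(5,6) (column 6); (3,2)–(4,2) (column 2).
Total attacking pairs: 4.

4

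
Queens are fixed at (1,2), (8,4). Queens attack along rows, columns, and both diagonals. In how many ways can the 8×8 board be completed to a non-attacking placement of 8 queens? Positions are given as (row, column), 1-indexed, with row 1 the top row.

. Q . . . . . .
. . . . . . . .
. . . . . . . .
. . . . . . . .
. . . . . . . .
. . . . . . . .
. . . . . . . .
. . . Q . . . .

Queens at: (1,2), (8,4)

3

Branch on row 2: col 5 → 1; col 6 → 0; col 7 → 1; col 8 → 1.
Sum: 1 + 0 + 1 + 1 = 3.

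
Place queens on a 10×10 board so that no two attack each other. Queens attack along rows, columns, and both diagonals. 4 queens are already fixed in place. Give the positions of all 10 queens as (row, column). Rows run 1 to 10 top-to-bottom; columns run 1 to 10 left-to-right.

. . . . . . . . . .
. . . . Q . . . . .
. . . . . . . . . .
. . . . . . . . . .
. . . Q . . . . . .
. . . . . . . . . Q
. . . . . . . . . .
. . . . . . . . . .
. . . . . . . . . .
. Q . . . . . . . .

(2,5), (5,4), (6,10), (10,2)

Row 1: attacked by (2,5)→{4,5,6}; (5,4)→{4,8}; (6,10)→{5,10}; (10,2)→{2}. Safe: 1, 3, 7, 9. Place at column 7.
Row 3: attacked by (1,7)→{5,7,9}; (2,5)→{4,5,6}; (5,4)→{2,4,6}; (6,10)→{7,10}; (10,2)→{2,9}. Safe: 1, 3, 8. Place at column 1.
Row 4: attacked by (1,7)→{4,7,10}; (2,5)→{3,5,7}; (3,1)→{1,2}; (5,4)→{3,4,5}; (6,10)→{8,10}; (10,2)→{2,8}. Safe: 6, 9. Place at column 6.
Row 7: attacked by (1,7)→{1,7}; (2,5)→{5,10}; (3,1)→{1,5}; (4,6)→{3,6,9}; (5,4)→{2,4,6}; (6,10)→{9,10}; (10,2)→{2,5}. Safe: 8. Place at column 8.
Row 8: attacked by (1,7)→{7}; (2,5)→{5}; (3,1)→{1,6}; (4,6)→{2,6,10}; (5,4)→{1,4,7}; (6,10)→{8,10}; (7,8)→{7,8,9}; (10,2)→{2,4}. Safe: 3. Place at column 3.
Row 9: attacked by (1,7)→{7}; (2,5)→{5}; (3,1)→{1,7}; (4,6)→{1,6}; (5,4)→{4,8}; (6,10)→{7,10}; (7,8)→{6,8,10}; (8,3)→{2,3,4}; (10,2)→{1,2,3}. Safe: 9. Place at column 9.
Columns [7, 5, 1, 6, 4, 10, 8, 3, 9, 2], r−c [-6, -3, 2, -2, 1, -4, -1, 5, 0, 8], r+c [8, 7, 4, 10, 9, 16, 15, 11, 18, 12] are all distinct, so no two queens attack.

(1,7) (2,5) (3,1) (4,6) (5,4) (6,10) (7,8) (8,3) (9,9) (10,2)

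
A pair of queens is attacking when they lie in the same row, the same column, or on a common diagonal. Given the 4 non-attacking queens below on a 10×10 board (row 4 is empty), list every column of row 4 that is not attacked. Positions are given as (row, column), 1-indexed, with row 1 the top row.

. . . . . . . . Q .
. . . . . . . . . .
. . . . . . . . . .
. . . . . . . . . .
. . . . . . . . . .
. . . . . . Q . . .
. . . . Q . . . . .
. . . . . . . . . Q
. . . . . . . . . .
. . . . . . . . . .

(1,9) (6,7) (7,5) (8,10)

columns 1, 3, 4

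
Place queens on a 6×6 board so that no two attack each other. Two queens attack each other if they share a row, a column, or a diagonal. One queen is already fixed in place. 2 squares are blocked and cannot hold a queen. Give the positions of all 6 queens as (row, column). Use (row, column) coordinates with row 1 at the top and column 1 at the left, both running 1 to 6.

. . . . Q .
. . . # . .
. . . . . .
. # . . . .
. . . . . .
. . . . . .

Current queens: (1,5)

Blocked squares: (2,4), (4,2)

Row 2: attacked by (1,5)→{4,5,6}. Blocked: 4. Safe: 1, 2, 3. Place at column 3.
Row 3: attacked by (1,5)→{3,5}; (2,3)→{2,3,4}. Safe: 1, 6. Place at column 1.
Row 4: attacked by (1,5)→{2,5}; (2,3)→{1,3,5}; (3,1)→{1,2}. Blocked: 2. Safe: 4, 6. Place at column 6.
Row 5: attacked by (1,5)→{1,5}; (2,3)→{3,6}; (3,1)→{1,3}; (4,6)→{5,6}. Safe: 2, 4. Place at column 4.
Row 6: attacked by (1,5)→{5}; (2,3)→{3}; (3,1)→{1,4}; (4,6)→{4,6}; (5,4)→{3,4,5}. Safe: 2. Place at column 2.
Columns [5, 3, 1, 6, 4, 2], r−c [-4, -1, 2, -2, 1, 4], r+c [6, 5, 4, 10, 9, 8] are all distinct, so no two queens attack.

(1,5) (2,3) (3,1) (4,6) (5,4) (6,2)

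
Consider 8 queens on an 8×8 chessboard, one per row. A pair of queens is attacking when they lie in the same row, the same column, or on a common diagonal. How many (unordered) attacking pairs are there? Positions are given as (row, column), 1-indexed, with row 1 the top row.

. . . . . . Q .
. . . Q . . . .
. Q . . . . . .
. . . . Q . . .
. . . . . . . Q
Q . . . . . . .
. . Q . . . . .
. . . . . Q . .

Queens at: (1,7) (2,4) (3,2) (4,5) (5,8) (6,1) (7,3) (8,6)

All columns are distinct and no two queens satisfy |Δrow| = |Δcol|, so no pair attacks.

0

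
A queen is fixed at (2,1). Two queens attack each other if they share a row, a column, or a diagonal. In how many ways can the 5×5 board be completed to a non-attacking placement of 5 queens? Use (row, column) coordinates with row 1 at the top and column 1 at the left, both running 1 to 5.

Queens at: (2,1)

Branch on row 1: col 3 → 1; col 4 → 1; col 5 → 0.
Sum: 1 + 1 + 0 = 2.

2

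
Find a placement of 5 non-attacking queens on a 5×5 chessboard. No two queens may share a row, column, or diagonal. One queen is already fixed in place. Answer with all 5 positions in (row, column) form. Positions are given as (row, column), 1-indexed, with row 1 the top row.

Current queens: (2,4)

Row 1: attacked by (2,4)→{3,4,5}. Safe: 1, 2. Place at column 2.
Row 3: attacked by (1,2)→{2,4}; (2,4)→{3,4,5}. Safe: 1. Place at column 1.
Row 4: attacked by (1,2)→{2,5}; (2,4)→{2,4}; (3,1)→{1,2}. Safe: 3. Place at column 3.
Row 5: attacked by (1,2)→{2}; (2,4)→{1,4}; (3,1)→{1,3}; (4,3)→{2,3,4}. Safe: 5. Place at column 5.
Columns [2, 4, 1, 3, 5], r−c [-1, -2, 2, 1, 0], r+c [3, 6, 4, 7, 10] are all distinct, so no two queens attack.

(1,2) (2,4) (3,1) (4,3) (5,5)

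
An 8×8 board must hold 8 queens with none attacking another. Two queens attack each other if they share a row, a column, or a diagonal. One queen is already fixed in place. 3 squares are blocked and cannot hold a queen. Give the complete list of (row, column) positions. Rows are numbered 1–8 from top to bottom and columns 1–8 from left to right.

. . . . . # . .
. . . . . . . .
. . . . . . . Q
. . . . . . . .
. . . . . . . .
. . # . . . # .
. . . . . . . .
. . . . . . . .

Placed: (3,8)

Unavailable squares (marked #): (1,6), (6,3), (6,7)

(1,1) (2,6) (3,8) (4,3) (5,7) (6,4) (7,2) (8,5)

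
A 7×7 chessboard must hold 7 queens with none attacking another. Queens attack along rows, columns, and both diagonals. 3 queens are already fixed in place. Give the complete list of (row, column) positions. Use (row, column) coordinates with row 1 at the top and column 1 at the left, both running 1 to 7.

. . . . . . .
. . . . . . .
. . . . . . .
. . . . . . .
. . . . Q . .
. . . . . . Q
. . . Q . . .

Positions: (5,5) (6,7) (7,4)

(1,3) (2,1) (3,6) (4,2) (5,5) (6,7) (7,4)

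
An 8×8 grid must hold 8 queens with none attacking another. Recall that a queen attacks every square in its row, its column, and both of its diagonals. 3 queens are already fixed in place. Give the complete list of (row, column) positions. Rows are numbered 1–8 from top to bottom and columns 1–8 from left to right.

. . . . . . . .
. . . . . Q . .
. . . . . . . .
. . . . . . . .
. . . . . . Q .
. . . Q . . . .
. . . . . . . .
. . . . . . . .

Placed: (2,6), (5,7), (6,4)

(1,1) (2,6) (3,8) (4,3) (5,7) (6,4) (7,2) (8,5)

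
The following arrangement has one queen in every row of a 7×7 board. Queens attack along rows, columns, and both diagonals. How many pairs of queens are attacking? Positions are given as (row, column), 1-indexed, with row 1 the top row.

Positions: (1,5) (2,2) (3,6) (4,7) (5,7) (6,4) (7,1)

2

Same column: (4,7)–(5,7) (column 7).
Same diagonal: (3,6)–(4,7) (|3−4| = |6−7| = 1).
Total attacking pairs: 2.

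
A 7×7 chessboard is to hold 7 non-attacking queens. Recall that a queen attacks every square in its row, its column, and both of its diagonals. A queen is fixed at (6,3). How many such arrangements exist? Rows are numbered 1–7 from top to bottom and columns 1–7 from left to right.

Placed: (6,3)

Branch on row 1: col 1 → 0; col 2 → 3; col 4 → 1; col 5 → 0; col 6 → 1; col 7 → 1.
Sum: 0 + 3 + 1 + 0 + 1 + 1 = 6.

6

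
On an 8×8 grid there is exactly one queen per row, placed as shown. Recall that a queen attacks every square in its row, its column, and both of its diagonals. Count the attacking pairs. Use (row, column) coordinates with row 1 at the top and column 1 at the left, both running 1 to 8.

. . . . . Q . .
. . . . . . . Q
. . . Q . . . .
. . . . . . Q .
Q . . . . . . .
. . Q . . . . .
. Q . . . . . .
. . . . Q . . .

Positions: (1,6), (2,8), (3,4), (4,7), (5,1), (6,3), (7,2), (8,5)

3

Same diagonal: (1,6)–(3,4) (|1−3| = |6−4| = 2); (6,3)–(7,2) (|6−7| = |3−2| = 1); (6,3)–(8,5) (|6−8| = |3−5| = 2).
Total attacking pairs: 3.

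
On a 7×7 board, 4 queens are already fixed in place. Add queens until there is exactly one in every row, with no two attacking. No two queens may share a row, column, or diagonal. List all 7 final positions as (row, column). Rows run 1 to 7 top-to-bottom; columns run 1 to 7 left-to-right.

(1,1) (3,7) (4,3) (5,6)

(1,1) (2,4) (3,7) (4,3) (5,6) (6,2) (7,5)

Row 2: attacked by (1,1)→{1,2}; (3,7)→{6,7}; (4,3)→{1,3,5}; (5,6)→{3,6}. Safe: 4. Place at column 4.
Row 6: attacked by (1,1)→{1,6}; (2,4)→{4}; (3,7)→{4,7}; (4,3)→{1,3,5}; (5,6)→{5,6,7}. Safe: 2. Place at column 2.
Row 7: attacked by (1,1)→{1,7}; (2,4)→{4}; (3,7)→{3,7}; (4,3)→{3,6}; (5,6)→{4,6}; (6,2)→{1,2,3}. Safe: 5. Place at column 5.
Columns [1, 4, 7, 3, 6, 2, 5], r−c [0, -2, -4, 1, -1, 4, 2], r+c [2, 6, 10, 7, 11, 8, 12] are all distinct, so no two queens attack.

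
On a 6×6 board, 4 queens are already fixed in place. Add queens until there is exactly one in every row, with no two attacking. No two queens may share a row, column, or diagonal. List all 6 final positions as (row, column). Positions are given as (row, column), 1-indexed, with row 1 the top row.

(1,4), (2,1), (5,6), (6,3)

(1,4) (2,1) (3,5) (4,2) (5,6) (6,3)

Row 3: attacked by (1,4)→{2,4,6}; (2,1)→{1,2}; (5,6)→{4,6}; (6,3)→{3,6}. Safe: 5. Place at column 5.
Row 4: attacked by (1,4)→{1,4}; (2,1)→{1,3}; (3,5)→{4,5,6}; (5,6)→{5,6}; (6,3)→{1,3,5}. Safe: 2. Place at column 2.
Columns [4, 1, 5, 2, 6, 3], r−c [-3, 1, -2, 2, -1, 3], r+c [5, 3, 8, 6, 11, 9] are all distinct, so no two queens attack.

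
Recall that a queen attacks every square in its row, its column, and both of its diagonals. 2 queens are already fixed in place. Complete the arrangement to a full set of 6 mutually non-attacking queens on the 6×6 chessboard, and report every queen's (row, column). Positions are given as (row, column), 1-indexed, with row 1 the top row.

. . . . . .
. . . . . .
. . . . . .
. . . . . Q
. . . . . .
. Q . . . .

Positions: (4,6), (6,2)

Row 1: attacked by (4,6)→{3,6}; (6,2)→{2}. Safe: 1, 4, 5. Place at column 5.
Row 2: attacked by (1,5)→{4,5,6}; (4,6)→{4,6}; (6,2)→{2,6}. Safe: 1, 3. Place at column 3.
Row 3: attacked by (1,5)→{3,5}; (2,3)→{2,3,4}; (4,6)→{5,6}; (6,2)→{2,5}. Safe: 1. Place at column 1.
Row 5: attacked by (1,5)→{1,5}; (2,3)→{3,6}; (3,1)→{1,3}; (4,6)→{5,6}; (6,2)→{1,2,3}. Safe: 4. Place at column 4.
Columns [5, 3, 1, 6, 4, 2], r−c [-4, -1, 2, -2, 1, 4], r+c [6, 5, 4, 10, 9, 8] are all distinct, so no two queens attack.

(1,5) (2,3) (3,1) (4,6) (5,4) (6,2)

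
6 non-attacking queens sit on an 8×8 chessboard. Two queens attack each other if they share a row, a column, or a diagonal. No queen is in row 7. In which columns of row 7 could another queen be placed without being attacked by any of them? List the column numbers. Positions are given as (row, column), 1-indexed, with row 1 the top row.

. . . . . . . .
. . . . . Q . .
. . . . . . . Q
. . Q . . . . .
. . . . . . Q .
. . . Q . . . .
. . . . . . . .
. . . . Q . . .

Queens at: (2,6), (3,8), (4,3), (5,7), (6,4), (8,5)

(2,6) attacks row 7 at column 6 and diagonals 1.
(3,8) attacks row 7 at column 8 and diagonals 4.
(4,3) attacks row 7 at column 3 and diagonals 6.
(5,7) attacks row 7 at column 7 and diagonals 5.
(6,4) attacks row 7 at column 4 and diagonals 3, 5.
(8,5) attacks row 7 at column 5 and diagonals 4, 6.
Attacked columns: {1, 3, 4, 5, 6, 7, 8}. Safe: {2}.

columns 2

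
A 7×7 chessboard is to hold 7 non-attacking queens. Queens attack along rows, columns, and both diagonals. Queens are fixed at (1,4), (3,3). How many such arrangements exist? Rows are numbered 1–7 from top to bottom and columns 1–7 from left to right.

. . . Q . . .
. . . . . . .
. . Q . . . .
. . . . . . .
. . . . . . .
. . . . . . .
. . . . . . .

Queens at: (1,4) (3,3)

2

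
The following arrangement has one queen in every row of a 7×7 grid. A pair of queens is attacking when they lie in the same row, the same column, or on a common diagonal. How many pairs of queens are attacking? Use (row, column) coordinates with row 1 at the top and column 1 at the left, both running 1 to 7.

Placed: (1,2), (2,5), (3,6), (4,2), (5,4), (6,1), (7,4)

5

Same column: (1,2)–(4,2) (column 2); (5,4)–(7,4) (column 4).
Same diagonal: (2,5)–(3,6) (|2−3| = |5−6| = 1); (2,5)–(6,1) (|2−6| = |5−1| = 4); (3,6)–(5,4) (|3−5| = |6−4| = 2).
Total attacking pairs: 5.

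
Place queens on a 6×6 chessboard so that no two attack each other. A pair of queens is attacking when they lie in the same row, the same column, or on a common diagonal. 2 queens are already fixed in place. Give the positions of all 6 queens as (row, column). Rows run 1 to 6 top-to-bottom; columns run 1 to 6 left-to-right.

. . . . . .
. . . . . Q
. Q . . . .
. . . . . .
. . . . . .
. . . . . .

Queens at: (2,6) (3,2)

Row 1: attacked by (2,6)→{5,6}; (3,2)→{2,4}. Safe: 1, 3. Place at column 3.
Row 4: attacked by (1,3)→{3,6}; (2,6)→{4,6}; (3,2)→{1,2,3}. Safe: 5. Place at column 5.
Row 5: attacked by (1,3)→{3}; (2,6)→{3,6}; (3,2)→{2,4}; (4,5)→{4,5,6}. Safe: 1. Place at column 1.
Row 6: attacked by (1,3)→{3}; (2,6)→{2,6}; (3,2)→{2,5}; (4,5)→{3,5}; (5,1)→{1,2}. Safe: 4. Place at column 4.
Columns [3, 6, 2, 5, 1, 4], r−c [-2, -4, 1, -1, 4, 2], r+c [4, 8, 5, 9, 6, 10] are all distinct, so no two queens attack.

(1,3) (2,6) (3,2) (4,5) (5,1) (6,4)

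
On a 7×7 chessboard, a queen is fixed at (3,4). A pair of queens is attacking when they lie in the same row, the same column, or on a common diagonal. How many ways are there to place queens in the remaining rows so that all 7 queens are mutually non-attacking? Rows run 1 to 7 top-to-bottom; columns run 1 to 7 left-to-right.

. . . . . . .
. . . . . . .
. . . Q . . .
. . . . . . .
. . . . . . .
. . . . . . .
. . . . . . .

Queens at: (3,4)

Branch on row 1: col 1 → 1; col 3 → 1; col 5 → 1; col 7 → 1.
Sum: 1 + 1 + 1 + 1 = 4.

4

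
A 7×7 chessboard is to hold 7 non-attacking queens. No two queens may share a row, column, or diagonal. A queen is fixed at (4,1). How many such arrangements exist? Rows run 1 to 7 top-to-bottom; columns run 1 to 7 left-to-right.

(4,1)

6

Branch on row 1: col 2 → 2; col 3 → 1; col 5 → 0; col 6 → 2; col 7 → 1.
Sum: 2 + 1 + 0 + 2 + 1 = 6.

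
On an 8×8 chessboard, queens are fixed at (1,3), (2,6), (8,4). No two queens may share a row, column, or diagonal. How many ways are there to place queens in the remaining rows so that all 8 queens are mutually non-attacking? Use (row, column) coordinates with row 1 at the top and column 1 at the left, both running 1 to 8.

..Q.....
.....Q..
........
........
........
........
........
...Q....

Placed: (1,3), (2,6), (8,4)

Branch on row 3: col 2 → 2; col 8 → 1.
Sum: 2 + 1 = 3.

3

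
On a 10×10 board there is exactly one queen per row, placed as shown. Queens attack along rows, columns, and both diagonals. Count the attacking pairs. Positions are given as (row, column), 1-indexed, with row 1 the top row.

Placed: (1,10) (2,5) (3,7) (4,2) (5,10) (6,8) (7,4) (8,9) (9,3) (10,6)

2

Same column: (1,10)–(5,10) (column 10).
Same diagonal: (1,10)–(7,4) (|1−7| = |10−4| = 6).
Total attacking pairs: 2.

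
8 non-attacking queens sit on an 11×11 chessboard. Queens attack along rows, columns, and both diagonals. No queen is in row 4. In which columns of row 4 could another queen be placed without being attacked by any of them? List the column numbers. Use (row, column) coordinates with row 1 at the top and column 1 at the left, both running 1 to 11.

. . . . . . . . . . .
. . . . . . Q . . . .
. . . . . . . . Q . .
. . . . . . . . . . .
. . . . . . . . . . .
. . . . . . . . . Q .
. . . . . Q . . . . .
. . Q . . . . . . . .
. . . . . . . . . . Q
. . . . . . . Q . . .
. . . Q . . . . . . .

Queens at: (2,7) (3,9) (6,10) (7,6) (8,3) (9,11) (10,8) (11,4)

columns 1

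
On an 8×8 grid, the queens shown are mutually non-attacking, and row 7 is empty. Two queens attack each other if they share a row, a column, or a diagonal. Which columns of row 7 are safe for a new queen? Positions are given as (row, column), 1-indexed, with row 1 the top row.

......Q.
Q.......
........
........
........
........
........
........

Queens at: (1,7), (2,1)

(1,7) attacks row 7 at column 7 and diagonals 1.
(2,1) attacks row 7 at column 1 and diagonals 6.
Attacked columns: {1, 6, 7}. Safe: {2, 3, 4, 5, 8}.

columns 2, 3, 4, 5, 8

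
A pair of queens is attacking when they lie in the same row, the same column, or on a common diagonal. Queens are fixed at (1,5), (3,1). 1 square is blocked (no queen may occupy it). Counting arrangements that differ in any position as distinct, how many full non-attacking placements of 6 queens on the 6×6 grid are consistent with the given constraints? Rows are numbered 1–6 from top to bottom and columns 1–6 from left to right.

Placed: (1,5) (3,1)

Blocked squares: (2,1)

Branch on row 2: col 3 → 1.
Sum: 1 = 1.

1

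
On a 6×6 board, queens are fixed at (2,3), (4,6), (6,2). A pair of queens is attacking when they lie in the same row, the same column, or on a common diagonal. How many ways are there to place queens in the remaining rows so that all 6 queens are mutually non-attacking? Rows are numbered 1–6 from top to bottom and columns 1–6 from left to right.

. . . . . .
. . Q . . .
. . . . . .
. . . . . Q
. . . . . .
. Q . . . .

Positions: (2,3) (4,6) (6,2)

Branch on row 1: col 1 → 0; col 5 → 1.
Sum: 0 + 1 = 1.

1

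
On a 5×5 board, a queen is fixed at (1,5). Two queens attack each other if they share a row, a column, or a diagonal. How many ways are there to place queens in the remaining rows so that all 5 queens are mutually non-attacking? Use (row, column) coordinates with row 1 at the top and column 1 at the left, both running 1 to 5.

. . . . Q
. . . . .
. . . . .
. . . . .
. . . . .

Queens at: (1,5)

2

Branch on row 2: col 1 → 0; col 2 → 1; col 3 → 1.
Sum: 0 + 1 + 1 = 2.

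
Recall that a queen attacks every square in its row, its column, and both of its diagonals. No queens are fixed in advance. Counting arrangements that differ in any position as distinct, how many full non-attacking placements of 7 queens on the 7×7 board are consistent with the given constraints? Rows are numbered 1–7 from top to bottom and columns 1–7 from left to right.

Branch on row 1: col 1 → 4; col 2 → 7; col 3 → 6; col 4 → 6; col 5 → 6; col 6 → 7; col 7 → 4.
Sum: 4 + 7 + 6 + 6 + 6 + 7 + 4 = 40.
(This is the classic 7-queens count.)

40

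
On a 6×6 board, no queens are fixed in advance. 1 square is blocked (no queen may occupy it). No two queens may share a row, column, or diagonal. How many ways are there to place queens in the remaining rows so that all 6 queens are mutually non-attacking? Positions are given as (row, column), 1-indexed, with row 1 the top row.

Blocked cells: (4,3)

4

Branch on row 1: col 1 → 0; col 2 → 1; col 3 → 1; col 4 → 1; col 5 → 1; col 6 → 0.
Sum: 0 + 1 + 1 + 1 + 1 + 0 = 4.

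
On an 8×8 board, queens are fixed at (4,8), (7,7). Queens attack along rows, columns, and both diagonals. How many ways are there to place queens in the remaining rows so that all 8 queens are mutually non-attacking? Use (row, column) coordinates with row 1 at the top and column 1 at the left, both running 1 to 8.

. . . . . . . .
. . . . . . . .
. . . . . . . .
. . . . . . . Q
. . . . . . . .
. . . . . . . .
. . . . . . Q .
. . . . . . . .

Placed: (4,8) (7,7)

4

Branch on row 1: col 2 → 1; col 3 → 1; col 4 → 1; col 6 → 1.
Sum: 1 + 1 + 1 + 1 = 4.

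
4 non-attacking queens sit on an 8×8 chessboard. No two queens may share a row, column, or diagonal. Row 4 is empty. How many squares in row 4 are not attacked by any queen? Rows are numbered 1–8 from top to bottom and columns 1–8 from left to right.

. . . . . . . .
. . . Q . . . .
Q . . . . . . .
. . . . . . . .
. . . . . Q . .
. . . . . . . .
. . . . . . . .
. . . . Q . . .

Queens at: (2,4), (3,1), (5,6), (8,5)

(2,4) attacks row 4 at column 4 and diagonals 2, 6.
(3,1) attacks row 4 at column 1 and diagonals 2.
(5,6) attacks row 4 at column 6 and diagonals 5, 7.
(8,5) attacks row 4 at column 5 and diagonals 1.
Attacked columns: {1, 2, 4, 5, 6, 7}. Safe: {3, 8}.

2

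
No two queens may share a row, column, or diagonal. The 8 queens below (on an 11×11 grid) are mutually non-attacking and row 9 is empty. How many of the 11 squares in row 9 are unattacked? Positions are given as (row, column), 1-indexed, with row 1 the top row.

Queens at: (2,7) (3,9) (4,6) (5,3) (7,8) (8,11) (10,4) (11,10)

1

(2,7) attacks row 9 at column 7.
(3,9) attacks row 9 at column 9 and diagonals 3.
(4,6) attacks row 9 at column 6 and diagonals 1, 11.
(5,3) attacks row 9 at column 3 and diagonals 7.
(7,8) attacks row 9 at column 8 and diagonals 6, 10.
(8,11) attacks row 9 at column 11 and diagonals 10.
(10,4) attacks row 9 at column 4 and diagonals 3, 5.
(11,10) attacks row 9 at column 10 and diagonals 8.
Attacked columns: {1, 3, 4, 5, 6, 7, 8, 9, 10, 11}. Safe: {2}.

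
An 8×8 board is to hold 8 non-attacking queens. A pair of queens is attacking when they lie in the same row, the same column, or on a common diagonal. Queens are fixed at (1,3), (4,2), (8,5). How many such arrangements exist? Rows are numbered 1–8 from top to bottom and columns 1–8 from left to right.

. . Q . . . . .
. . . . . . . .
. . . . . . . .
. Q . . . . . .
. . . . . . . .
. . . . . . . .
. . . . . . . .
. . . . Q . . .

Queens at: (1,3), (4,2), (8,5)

1

Branch on row 2: col 1 → 0; col 6 → 1; col 7 → 0; col 8 → 0.
Sum: 0 + 1 + 0 + 0 = 1.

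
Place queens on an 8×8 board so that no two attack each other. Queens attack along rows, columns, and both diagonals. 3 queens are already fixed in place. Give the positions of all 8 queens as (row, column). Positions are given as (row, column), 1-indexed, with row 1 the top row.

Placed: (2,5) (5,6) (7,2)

Row 1: attacked by (2,5)→{4,5,6}; (5,6)→{2,6}; (7,2)→{2,8}. Safe: 1, 3, 7. Place at column 7.
Row 3: attacked by (1,7)→{5,7}; (2,5)→{4,5,6}; (5,6)→{4,6,8}; (7,2)→{2,6}. Safe: 1, 3. Place at column 3.
Row 4: attacked by (1,7)→{4,7}; (2,5)→{3,5,7}; (3,3)→{2,3,4}; (5,6)→{5,6,7}; (7,2)→{2,5}. Safe: 1, 8. Place at column 1.
Row 6: attacked by (1,7)→{2,7}; (2,5)→{1,5}; (3,3)→{3,6}; (4,1)→{1,3}; (5,6)→{5,6,7}; (7,2)→{1,2,3}. Safe: 4, 8. Place at column 8.
Row 8: attacked by (1,7)→{7}; (2,5)→{5}; (3,3)→{3,8}; (4,1)→{1,5}; (5,6)→{3,6}; (6,8)→{6,8}; (7,2)→{1,2,3}. Safe: 4. Place at column 4.
Columns [7, 5, 3, 1, 6, 8, 2, 4], r−c [-6, -3, 0, 3, -1, -2, 5, 4], r+c [8, 7, 6, 5, 11, 14, 9, 12] are all distinct, so no two queens attack.

(1,7) (2,5) (3,3) (4,1) (5,6) (6,8) (7,2) (8,4)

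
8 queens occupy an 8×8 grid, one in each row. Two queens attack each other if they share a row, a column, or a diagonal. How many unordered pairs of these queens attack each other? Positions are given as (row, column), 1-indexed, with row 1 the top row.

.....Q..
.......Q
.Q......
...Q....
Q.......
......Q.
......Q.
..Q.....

Same column: (6,7)–(7,7) (column 7).
Same diagonal: (4,4)–(7,7) (|4−7| = |4−7| = 3).
Total attacking pairs: 2.

2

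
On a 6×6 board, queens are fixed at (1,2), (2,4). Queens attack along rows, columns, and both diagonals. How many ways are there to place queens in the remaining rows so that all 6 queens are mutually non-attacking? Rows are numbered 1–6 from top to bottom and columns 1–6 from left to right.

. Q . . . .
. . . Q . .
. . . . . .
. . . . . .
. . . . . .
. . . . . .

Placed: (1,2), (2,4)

1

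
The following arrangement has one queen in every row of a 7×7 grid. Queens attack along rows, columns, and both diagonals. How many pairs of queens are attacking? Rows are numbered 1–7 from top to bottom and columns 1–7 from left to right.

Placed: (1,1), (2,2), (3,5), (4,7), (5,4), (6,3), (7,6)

3

Same diagonal: (1,1)–(2,2) (|1−2| = |1−2| = 1); (5,4)–(6,3) (|5−6| = |4−3| = 1); (5,4)–(7,6) (|5−7| = |4−6| = 2).
Total attacking pairs: 3.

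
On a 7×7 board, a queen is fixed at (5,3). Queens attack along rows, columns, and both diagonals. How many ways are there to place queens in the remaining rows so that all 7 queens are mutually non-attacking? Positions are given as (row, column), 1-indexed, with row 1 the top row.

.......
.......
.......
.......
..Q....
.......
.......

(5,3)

6

Branch on row 1: col 1 → 1; col 2 → 1; col 4 → 1; col 5 → 2; col 6 → 1.
Sum: 1 + 1 + 1 + 2 + 1 = 6.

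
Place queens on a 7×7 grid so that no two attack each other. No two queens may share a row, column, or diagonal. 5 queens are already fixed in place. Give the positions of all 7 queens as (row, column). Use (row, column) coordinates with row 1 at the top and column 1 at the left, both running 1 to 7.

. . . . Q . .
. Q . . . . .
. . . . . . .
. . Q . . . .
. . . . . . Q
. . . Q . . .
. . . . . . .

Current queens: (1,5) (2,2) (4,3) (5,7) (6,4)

(1,5) (2,2) (3,6) (4,3) (5,7) (6,4) (7,1)

Row 3: attacked by (1,5)→{3,5,7}; (2,2)→{1,2,3}; (4,3)→{2,3,4}; (5,7)→{5,7}; (6,4)→{1,4,7}. Safe: 6. Place at column 6.
Row 7: attacked by (1,5)→{5}; (2,2)→{2,7}; (3,6)→{2,6}; (4,3)→{3,6}; (5,7)→{5,7}; (6,4)→{3,4,5}. Safe: 1. Place at column 1.
Columns [5, 2, 6, 3, 7, 4, 1], r−c [-4, 0, -3, 1, -2, 2, 6], r+c [6, 4, 9, 7, 12, 10, 8] are all distinct, so no two queens attack.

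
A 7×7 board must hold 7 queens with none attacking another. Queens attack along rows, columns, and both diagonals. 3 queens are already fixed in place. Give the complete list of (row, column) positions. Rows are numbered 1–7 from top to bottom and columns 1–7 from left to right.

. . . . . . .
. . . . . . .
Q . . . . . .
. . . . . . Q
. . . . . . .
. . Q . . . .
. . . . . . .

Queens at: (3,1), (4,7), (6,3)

Row 1: attacked by (3,1)→{1,3}; (4,7)→{4,7}; (6,3)→{3}. Safe: 2, 5, 6. Place at column 2.
Row 2: attacked by (1,2)→{1,2,3}; (3,1)→{1,2}; (4,7)→{5,7}; (6,3)→{3,7}. Safe: 4, 6. Place at column 4.
Row 5: attacked by (1,2)→{2,6}; (2,4)→{1,4,7}; (3,1)→{1,3}; (4,7)→{6,7}; (6,3)→{2,3,4}. Safe: 5. Place at column 5.
Row 7: attacked by (1,2)→{2}; (2,4)→{4}; (3,1)→{1,5}; (4,7)→{4,7}; (5,5)→{3,5,7}; (6,3)→{2,3,4}. Safe: 6. Place at column 6.
Columns [2, 4, 1, 7, 5, 3, 6], r−c [-1, -2, 2, -3, 0, 3, 1], r+c [3, 6, 4, 11, 10, 9, 13] are all distinct, so no two queens attack.

(1,2) (2,4) (3,1) (4,7) (5,5) (6,3) (7,6)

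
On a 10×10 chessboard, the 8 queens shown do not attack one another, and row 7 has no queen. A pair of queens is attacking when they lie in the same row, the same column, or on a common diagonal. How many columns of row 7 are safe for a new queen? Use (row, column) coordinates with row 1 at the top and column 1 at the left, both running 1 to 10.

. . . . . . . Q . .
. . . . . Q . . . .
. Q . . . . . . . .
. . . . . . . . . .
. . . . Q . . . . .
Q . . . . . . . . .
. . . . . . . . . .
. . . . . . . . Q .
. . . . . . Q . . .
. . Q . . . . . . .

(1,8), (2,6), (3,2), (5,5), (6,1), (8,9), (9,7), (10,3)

1

(1,8) attacks row 7 at column 8 and diagonals 2.
(2,6) attacks row 7 at column 6 and diagonals 1.
(3,2) attacks row 7 at column 2 and diagonals 6.
(5,5) attacks row 7 at column 5 and diagonals 3, 7.
(6,1) attacks row 7 at column 1 and diagonals 2.
(8,9) attacks row 7 at column 9 and diagonals 8, 10.
(9,7) attacks row 7 at column 7 and diagonals 5, 9.
(10,3) attacks row 7 at column 3 and diagonals 6.
Attacked columns: {1, 2, 3, 5, 6, 7, 8, 9, 10}. Safe: {4}.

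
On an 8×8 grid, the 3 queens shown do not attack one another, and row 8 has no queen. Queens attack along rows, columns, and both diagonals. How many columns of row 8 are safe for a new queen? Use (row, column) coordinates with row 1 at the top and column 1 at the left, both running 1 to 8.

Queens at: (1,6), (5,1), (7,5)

4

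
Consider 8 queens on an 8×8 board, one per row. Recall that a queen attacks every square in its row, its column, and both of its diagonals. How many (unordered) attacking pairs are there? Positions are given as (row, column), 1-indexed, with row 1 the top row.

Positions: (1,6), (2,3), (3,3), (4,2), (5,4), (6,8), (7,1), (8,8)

Same column: (2,3)–(3,3) (column 3); (6,8)–(8,8) (column 8).
Same diagonal: (3,3)–(4,2) (|3−4| = |3−2| = 1); (3,3)–(8,8) (|3−8| = |3−8| = 5).
Total attacking pairs: 4.

4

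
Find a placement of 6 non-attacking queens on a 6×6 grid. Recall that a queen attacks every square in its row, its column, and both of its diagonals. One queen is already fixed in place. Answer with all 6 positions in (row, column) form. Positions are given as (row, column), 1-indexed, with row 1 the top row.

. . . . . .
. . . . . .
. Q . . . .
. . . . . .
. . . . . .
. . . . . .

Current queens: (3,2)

Row 1: attacked by (3,2)→{2,4}. Safe: 1, 3, 5, 6. Place at column 3.
Row 2: attacked by (1,3)→{2,3,4}; (3,2)→{1,2,3}. Safe: 5, 6. Place at column 6.
Row 4: attacked by (1,3)→{3,6}; (2,6)→{4,6}; (3,2)→{1,2,3}. Safe: 5. Place at column 5.
Row 5: attacked by (1,3)→{3}; (2,6)→{3,6}; (3,2)→{2,4}; (4,5)→{4,5,6}. Safe: 1. Place at column 1.
Row 6: attacked by (1,3)→{3}; (2,6)→{2,6}; (3,2)→{2,5}; (4,5)→{3,5}; (5,1)→{1,2}. Safe: 4. Place at column 4.
Columns [3, 6, 2, 5, 1, 4], r−c [-2, -4, 1, -1, 4, 2], r+c [4, 8, 5, 9, 6, 10] are all distinct, so no two queens attack.

(1,3) (2,6) (3,2) (4,5) (5,1) (6,4)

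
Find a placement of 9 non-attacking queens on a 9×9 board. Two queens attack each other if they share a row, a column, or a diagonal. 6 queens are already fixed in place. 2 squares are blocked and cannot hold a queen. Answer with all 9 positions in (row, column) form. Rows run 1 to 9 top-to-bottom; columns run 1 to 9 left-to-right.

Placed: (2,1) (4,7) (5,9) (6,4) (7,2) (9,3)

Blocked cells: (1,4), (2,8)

Row 1: attacked by (2,1)→{1,2}; (4,7)→{4,7}; (5,9)→{5,9}; (6,4)→{4,9}; (7,2)→{2,8}; (9,3)→{3}. Blocked: 4. Safe: 6. Place at column 6.
Row 3: attacked by (1,6)→{4,6,8}; (2,1)→{1,2}; (4,7)→{6,7,8}; (5,9)→{7,9}; (6,4)→{1,4,7}; (7,2)→{2,6}; (9,3)→{3,9}. Safe: 5. Place at column 5.
Row 8: attacked by (1,6)→{6}; (2,1)→{1,7}; (3,5)→{5}; (4,7)→{3,7}; (5,9)→{6,9}; (6,4)→{2,4,6}; (7,2)→{1,2,3}; (9,3)→{2,3,4}. Safe: 8. Place at column 8.
Columns [6, 1, 5, 7, 9, 4, 2, 8, 3], r−c [-5, 1, -2, -3, -4, 2, 5, 0, 6], r+c [7, 3, 8, 11, 14, 10, 9, 16, 12] are all distinct, so no two queens attack.

(1,6) (2,1) (3,5) (4,7) (5,9) (6,4) (7,2) (8,8) (9,3)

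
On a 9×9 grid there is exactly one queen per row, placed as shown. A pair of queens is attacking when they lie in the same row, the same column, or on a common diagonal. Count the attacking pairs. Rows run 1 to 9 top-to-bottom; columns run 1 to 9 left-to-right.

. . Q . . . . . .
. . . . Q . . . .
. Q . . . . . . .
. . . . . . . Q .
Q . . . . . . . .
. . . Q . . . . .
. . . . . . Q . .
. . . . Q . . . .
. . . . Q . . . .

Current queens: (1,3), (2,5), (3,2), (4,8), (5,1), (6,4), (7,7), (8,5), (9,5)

5

Same column: (2,5)–(8,5) (column 5); (2,5)–(9,5) (column 5); (8,5)–(9,5) (column 5).
Same diagonal: (5,1)–(9,5) (|5−9| = |1−5| = 4); (7,7)–(9,5) (|7−9| = |7−5| = 2).
Total attacking pairs: 5.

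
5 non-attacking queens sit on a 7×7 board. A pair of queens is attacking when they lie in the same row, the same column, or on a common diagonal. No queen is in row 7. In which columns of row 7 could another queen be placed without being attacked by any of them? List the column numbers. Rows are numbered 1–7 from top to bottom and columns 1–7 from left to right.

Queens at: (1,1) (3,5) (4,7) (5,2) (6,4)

(1,1) attacks row 7 at column 1 and diagonals 7.
(3,5) attacks row 7 at column 5 and diagonals 1.
(4,7) attacks row 7 at column 7 and diagonals 4.
(5,2) attacks row 7 at column 2 and diagonals 4.
(6,4) attacks row 7 at column 4 and diagonals 3, 5.
Attacked columns: {1, 2, 3, 4, 5, 7}. Safe: {6}.

columns 6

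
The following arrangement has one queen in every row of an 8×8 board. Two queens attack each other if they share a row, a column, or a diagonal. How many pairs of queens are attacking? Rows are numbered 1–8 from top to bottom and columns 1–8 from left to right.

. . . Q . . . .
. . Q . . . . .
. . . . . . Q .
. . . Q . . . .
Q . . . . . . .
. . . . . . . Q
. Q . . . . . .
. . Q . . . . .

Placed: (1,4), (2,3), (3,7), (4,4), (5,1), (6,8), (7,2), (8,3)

4

Same column: (1,4)–(4,4) (column 4); (2,3)–(8,3) (column 3).
Same diagonal: (1,4)–(2,3) (|1−2| = |4−3| = 1); (7,2)–(8,3) (|7−8| = |2−3| = 1).
Total attacking pairs: 4.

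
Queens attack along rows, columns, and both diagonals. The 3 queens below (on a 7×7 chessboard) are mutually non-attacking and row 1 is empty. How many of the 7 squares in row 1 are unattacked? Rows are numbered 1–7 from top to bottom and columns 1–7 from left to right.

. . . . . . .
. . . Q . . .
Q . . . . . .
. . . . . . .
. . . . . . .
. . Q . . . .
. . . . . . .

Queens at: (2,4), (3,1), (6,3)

(2,4) attacks row 1 at column 4 and diagonals 3, 5.
(3,1) attacks row 1 at column 1 and diagonals 3.
(6,3) attacks row 1 at column 3.
Attacked columns: {1, 3, 4, 5}. Safe: {2, 6, 7}.

3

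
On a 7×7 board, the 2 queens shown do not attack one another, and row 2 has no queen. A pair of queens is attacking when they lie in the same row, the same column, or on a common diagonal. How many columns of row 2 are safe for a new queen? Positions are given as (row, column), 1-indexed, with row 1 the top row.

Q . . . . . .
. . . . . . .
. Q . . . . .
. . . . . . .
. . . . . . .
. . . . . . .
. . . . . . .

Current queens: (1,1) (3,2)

(1,1) attacks row 2 at column 1 and diagonals 2.
(3,2) attacks row 2 at column 2 and diagonals 1, 3.
Attacked columns: {1, 2, 3}. Safe: {4, 5, 6, 7}.

4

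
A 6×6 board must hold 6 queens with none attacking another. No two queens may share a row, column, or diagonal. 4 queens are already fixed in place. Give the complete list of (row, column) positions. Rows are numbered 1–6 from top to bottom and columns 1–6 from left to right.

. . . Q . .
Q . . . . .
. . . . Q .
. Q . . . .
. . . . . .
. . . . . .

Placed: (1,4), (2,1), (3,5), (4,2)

Row 5: attacked by (1,4)→{4}; (2,1)→{1,4}; (3,5)→{3,5}; (4,2)→{1,2,3}. Safe: 6. Place at column 6.
Row 6: attacked by (1,4)→{4}; (2,1)→{1,5}; (3,5)→{2,5}; (4,2)→{2,4}; (5,6)→{5,6}. Safe: 3. Place at column 3.
Columns [4, 1, 5, 2, 6, 3], r−c [-3, 1, -2, 2, -1, 3], r+c [5, 3, 8, 6, 11, 9] are all distinct, so no two queens attack.

(1,4) (2,1) (3,5) (4,2) (5,6) (6,3)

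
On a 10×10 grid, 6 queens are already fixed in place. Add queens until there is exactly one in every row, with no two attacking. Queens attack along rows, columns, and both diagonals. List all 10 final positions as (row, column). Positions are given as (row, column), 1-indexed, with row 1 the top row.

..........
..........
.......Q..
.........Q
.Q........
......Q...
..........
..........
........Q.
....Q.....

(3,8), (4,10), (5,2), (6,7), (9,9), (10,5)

(1,4) (2,6) (3,8) (4,10) (5,2) (6,7) (7,3) (8,1) (9,9) (10,5)

Row 1: attacked by (3,8)→{6,8,10}; (4,10)→{7,10}; (5,2)→{2,6}; (6,7)→{2,7}; (9,9)→{1,9}; (10,5)→{5}. Safe: 3, 4. Place at column 4.
Row 2: attacked by (1,4)→{3,4,5}; (3,8)→{7,8,9}; (4,10)→{8,10}; (5,2)→{2,5}; (6,7)→{3,7}; (9,9)→{2,9}; (10,5)→{5}. Safe: 1, 6. Place at column 6.
Row 7: attacked by (1,4)→{4,10}; (2,6)→{1,6}; (3,8)→{4,8}; (4,10)→{7,10}; (5,2)→{2,4}; (6,7)→{6,7,8}; (9,9)→{7,9}; (10,5)→{2,5,8}. Safe: 3. Place at column 3.
Row 8: attacked by (1,4)→{4}; (2,6)→{6}; (3,8)→{3,8}; (4,10)→{6,10}; (5,2)→{2,5}; (6,7)→{5,7,9}; (7,3)→{2,3,4}; (9,9)→{8,9,10}; (10,5)→{3,5,7}. Safe: 1. Place at column 1.
Columns [4, 6, 8, 10, 2, 7, 3, 1, 9, 5], r−c [-3, -4, -5, -6, 3, -1, 4, 7, 0, 5], r+c [5, 8, 11, 14, 7, 13, 10, 9, 18, 15] are all distinct, so no two queens attack.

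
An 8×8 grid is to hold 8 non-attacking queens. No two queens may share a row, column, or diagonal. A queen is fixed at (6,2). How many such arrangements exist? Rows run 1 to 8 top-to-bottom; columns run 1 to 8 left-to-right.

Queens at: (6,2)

Branch on row 1: col 1 → 1; col 3 → 2; col 4 → 3; col 5 → 3; col 6 → 4; col 8 → 1.
Sum: 1 + 2 + 3 + 3 + 4 + 1 = 14.

14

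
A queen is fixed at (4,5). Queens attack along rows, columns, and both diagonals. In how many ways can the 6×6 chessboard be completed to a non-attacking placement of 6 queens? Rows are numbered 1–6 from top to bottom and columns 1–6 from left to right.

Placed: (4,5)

1

Branch on row 1: col 1 → 0; col 3 → 1; col 4 → 0; col 6 → 0.
Sum: 0 + 1 + 0 + 0 = 1.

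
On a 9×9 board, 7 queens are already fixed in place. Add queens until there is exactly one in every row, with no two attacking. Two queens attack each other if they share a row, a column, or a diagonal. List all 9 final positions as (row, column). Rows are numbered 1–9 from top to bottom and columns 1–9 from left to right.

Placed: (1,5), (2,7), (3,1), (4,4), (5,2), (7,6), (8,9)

Row 6: attacked by (1,5)→{5}; (2,7)→{3,7}; (3,1)→{1,4}; (4,4)→{2,4,6}; (5,2)→{1,2,3}; (7,6)→{5,6,7}; (8,9)→{7,9}. Safe: 8. Place at column 8.
Row 9: attacked by (1,5)→{5}; (2,7)→{7}; (3,1)→{1,7}; (4,4)→{4,9}; (5,2)→{2,6}; (6,8)→{5,8}; (7,6)→{4,6,8}; (8,9)→{8,9}. Safe: 3. Place at column 3.
Columns [5, 7, 1, 4, 2, 8, 6, 9, 3], r−c [-4, -5, 2, 0, 3, -2, 1, -1, 6], r+c [6, 9, 4, 8, 7, 14, 13, 17, 12] are all distinct, so no two queens attack.

(1,5) (2,7) (3,1) (4,4) (5,2) (6,8) (7,6) (8,9) (9,3)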